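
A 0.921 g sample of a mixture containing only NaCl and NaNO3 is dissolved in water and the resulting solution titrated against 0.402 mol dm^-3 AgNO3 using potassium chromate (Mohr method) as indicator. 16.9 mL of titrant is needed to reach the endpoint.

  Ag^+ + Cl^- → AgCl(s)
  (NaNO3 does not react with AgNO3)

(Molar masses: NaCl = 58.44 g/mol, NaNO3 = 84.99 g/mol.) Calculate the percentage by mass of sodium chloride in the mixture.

n(AgNO3) = 0.0169 × 0.402 = 6.79 × 10^-3 mol
Let x = n(NaCl), y = n(NaNO3).
Titrant: 1x = 6.79 × 10^-3;  mass: 58.44x + 84.99y = 0.921
Solving, x = 6.79 × 10^-3 mol, y = 6.17 × 10^-3 mol
mass of NaCl = 6.79 × 10^-3 × 58.44 = 0.397 g
% NaCl = 0.397 / 0.921 × 100 = 43.1 %

43.1 %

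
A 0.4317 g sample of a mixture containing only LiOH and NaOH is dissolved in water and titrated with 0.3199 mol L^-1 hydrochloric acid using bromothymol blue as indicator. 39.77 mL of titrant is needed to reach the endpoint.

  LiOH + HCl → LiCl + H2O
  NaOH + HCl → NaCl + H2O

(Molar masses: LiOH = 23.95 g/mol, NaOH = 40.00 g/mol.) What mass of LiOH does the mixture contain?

n(HCl) = 0.03977 × 0.3199 = 0.01272 mol
Let x = n(LiOH), y = n(NaOH).
Titrant: 1x + 1y = 0.01272;  mass: 23.95x + 40.00y = 0.4317
Solving, x = 4.810 × 10^-3 mol, y = 7.913 × 10^-3 mol
mass of LiOH = 4.810 × 10^-3 × 23.95 = 0.1152 g

0.1152 g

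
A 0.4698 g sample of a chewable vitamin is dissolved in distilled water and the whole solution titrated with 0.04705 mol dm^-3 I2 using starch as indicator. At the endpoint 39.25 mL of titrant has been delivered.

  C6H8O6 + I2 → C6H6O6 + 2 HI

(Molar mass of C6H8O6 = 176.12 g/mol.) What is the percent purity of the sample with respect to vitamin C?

n(I2) = 0.03925 L × 0.04705 mol/L = 1.847 × 10^-3 mol
n(C6H8O6) = 1.847 × 10^-3 mol (1:1 ratio)
mass of C6H8O6 = 1.847 × 10^-3 × 176.12 g/mol = 0.3252 g
% C6H8O6 = 0.3252 / 0.4698 × 100 = 69.23 %

69.23 %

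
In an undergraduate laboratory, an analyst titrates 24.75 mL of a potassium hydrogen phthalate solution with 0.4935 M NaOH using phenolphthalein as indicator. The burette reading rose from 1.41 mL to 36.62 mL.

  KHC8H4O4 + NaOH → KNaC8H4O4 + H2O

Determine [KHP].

0.7021 M

n(NaOH) = 0.03521 L × 0.4935 mol/L = 0.01738 mol
n(KHC8H4O4) = 0.01738 mol (1:1 mole ratio)
[KHC8H4O4] = 0.01738 mol / 0.02475 L = 0.7021 mol/L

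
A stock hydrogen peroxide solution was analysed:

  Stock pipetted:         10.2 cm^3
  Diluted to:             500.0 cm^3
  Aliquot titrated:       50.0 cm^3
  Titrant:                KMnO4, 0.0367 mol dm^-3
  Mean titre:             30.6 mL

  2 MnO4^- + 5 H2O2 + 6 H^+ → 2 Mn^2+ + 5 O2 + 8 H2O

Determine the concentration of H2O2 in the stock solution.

n(KMnO4) = 0.0306 × 0.0367 = 1.12 × 10^-3 mol
From the 5:2 ratio, n(H2O2) in the aliquot = 5/2 × 1.12 × 10^-3 = 2.81 × 10^-3 mol
[H2O2]_dilute = 2.81 × 10^-3 / 0.0500 = 0.0562 mol/L
Dilution factor = 500.0 / 10.2 = 49.02
[H2O2]_stock = 0.0562 × 49.02 = 2.75 mol/L

2.75 mol/L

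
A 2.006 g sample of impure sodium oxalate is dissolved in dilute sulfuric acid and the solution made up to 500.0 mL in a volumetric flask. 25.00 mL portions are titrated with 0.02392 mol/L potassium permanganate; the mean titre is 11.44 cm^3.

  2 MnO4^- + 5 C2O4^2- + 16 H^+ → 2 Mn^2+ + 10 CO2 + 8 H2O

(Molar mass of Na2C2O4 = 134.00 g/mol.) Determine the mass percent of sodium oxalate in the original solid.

n(KMnO4) per titration = 0.01144 × 0.02392 = 2.736 × 10^-4 mol
From the 5:2 ratio, n(Na2C2O4) in each aliquot = 5/2 × 2.736 × 10^-4 = 6.841 × 10^-4 mol
n(Na2C2O4) in the whole flask = 6.841 × 10^-4 × 500.0/25.00 = 0.01368 mol
mass of Na2C2O4 = 0.01368 × 134.00 = 1.833 g
% Na2C2O4 = 1.833 / 2.006 × 100 = 91.40 %

91.40 %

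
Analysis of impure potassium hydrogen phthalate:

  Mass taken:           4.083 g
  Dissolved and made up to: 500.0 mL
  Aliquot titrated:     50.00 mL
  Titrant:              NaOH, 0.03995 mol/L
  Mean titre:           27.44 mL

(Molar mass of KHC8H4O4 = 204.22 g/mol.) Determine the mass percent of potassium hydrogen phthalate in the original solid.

54.83 %

KHC8H4O4 + NaOH → KNaC8H4O4 + H2O
n(NaOH) per titration = 0.02744 × 0.03995 = 1.096 × 10^-3 mol
n(KHC8H4O4) in each aliquot = 1.096 × 10^-3 mol (1:1 ratio)
n(KHC8H4O4) in the whole flask = 1.096 × 10^-3 × 500.0/50.00 = 0.01096 mol
mass of KHC8H4O4 = 0.01096 × 204.22 = 2.239 g
% KHC8H4O4 = 2.239 / 4.083 × 100 = 54.83 %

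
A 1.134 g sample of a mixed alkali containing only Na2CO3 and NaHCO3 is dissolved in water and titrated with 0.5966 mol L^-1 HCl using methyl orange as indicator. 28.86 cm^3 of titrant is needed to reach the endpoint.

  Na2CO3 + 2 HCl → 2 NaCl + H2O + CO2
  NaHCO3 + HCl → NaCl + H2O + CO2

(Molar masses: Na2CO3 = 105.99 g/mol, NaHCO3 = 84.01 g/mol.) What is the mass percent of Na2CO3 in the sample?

47.08 %

n(HCl) = 0.02886 × 0.5966 = 0.01722 mol
Let x = n(Na2CO3), y = n(NaHCO3).
Titrant: 2x + 1y = 0.01722;  mass: 105.99x + 84.01y = 1.134
Solving, x = 5.037 × 10^-3 mol, y = 7.143 × 10^-3 mol
mass of Na2CO3 = 5.037 × 10^-3 × 105.99 = 0.5339 g
% Na2CO3 = 0.5339 / 1.134 × 100 = 47.08 %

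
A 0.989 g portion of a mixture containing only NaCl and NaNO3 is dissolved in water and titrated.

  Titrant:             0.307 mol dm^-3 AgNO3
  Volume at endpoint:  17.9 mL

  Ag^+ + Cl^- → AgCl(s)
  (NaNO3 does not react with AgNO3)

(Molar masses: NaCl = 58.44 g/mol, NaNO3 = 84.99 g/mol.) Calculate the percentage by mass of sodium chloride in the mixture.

n(AgNO3) = 0.0179 × 0.307 = 5.50 × 10^-3 mol
Let x = n(NaCl), y = n(NaNO3).
Titrant: 1x = 5.50 × 10^-3;  mass: 58.44x + 84.99y = 0.989
Solving, x = 5.50 × 10^-3 mol, y = 7.86 × 10^-3 mol
mass of NaCl = 5.50 × 10^-3 × 58.44 = 0.321 g
% NaCl = 0.321 / 0.989 × 100 = 32.5 %

32.5 %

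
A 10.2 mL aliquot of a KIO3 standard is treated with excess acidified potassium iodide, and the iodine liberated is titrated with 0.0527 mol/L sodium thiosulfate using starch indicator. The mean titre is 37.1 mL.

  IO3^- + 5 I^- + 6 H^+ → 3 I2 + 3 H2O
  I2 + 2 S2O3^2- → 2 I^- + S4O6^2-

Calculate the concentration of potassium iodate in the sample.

0.0319 mol/L

n(S2O3^2-) = 0.0371 × 0.0527 = 1.96 × 10^-3 mol
n(I2) = n(S2O3^2-)/2 = 9.78 × 10^-4 mol
From the 1:3 ratio, n(IO3^-) in the aliquot = 1/3 × 9.78 × 10^-4 = 3.26 × 10^-4 mol
[IO3^-] = 3.26 × 10^-4 / 0.0102 = 0.0319 mol/L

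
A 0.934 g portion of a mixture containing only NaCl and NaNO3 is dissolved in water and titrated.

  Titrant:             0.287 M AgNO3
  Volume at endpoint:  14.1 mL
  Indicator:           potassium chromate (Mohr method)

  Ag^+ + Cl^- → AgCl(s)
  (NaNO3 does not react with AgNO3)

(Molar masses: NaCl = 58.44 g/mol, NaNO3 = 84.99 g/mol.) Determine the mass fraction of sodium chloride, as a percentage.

n(AgNO3) = 0.0141 × 0.287 = 4.05 × 10^-3 mol
Let x = n(NaCl), y = n(NaNO3).
Titrant: 1x = 4.05 × 10^-3;  mass: 58.44x + 84.99y = 0.934
Solving, x = 4.05 × 10^-3 mol, y = 8.21 × 10^-3 mol
mass of NaCl = 4.05 × 10^-3 × 58.44 = 0.236 g
% NaCl = 0.236 / 0.934 × 100 = 25.3 %

25.3 %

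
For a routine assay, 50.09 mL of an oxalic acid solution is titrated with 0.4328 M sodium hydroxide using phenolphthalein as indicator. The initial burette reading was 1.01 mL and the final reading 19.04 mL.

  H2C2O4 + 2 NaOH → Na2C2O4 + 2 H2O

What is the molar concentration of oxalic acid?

0.07789 M

n(NaOH) = 0.01803 L × 0.4328 mol/L = 7.803 × 10^-3 mol
From the 1:2 mole ratio, n(H2C2O4) = 1/2 × 7.803 × 10^-3 = 3.902 × 10^-3 mol
[H2C2O4] = 3.902 × 10^-3 mol / 0.05009 L = 0.07789 mol/L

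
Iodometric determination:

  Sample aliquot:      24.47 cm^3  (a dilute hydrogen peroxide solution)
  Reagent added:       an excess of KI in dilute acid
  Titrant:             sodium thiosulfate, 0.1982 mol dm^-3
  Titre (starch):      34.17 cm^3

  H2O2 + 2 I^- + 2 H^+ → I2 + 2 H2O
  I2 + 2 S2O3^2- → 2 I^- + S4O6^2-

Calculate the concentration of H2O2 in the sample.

0.1384 mol/L

n(S2O3^2-) = 0.03417 × 0.1982 = 6.772 × 10^-3 mol
n(I2) = n(S2O3^2-)/2 = 3.386 × 10^-3 mol
n(H2O2) in the aliquot = 3.386 × 10^-3 mol (1:1 ratio)
[H2O2] = 3.386 × 10^-3 / 0.02447 = 0.1384 mol/L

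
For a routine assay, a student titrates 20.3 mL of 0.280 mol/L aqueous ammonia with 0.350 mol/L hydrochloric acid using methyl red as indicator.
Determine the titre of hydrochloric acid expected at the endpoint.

NH3 + HCl → NH4Cl
n(NH3) = 0.0203 L × 0.280 mol/L = 5.68 × 10^-3 mol
n(HCl) = 5.68 × 10^-3 mol (1:1 stoichiometry)
V(HCl) = 5.68 × 10^-3 mol / 0.350 mol/L = 0.0162 L = 16.2 mL

16.2 mL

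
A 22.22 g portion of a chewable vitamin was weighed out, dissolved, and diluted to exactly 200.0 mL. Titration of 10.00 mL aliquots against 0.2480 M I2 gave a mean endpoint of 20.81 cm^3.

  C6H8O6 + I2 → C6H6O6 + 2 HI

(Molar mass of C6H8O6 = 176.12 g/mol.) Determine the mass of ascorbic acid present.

n(I2) per titration = 0.02081 × 0.2480 = 5.161 × 10^-3 mol
n(C6H8O6) in each aliquot = 5.161 × 10^-3 mol (1:1 ratio)
n(C6H8O6) in the whole flask = 5.161 × 10^-3 × 200.0/10.00 = 0.1032 mol
mass of C6H8O6 = 0.1032 × 176.12 = 18.18 g

18.18 g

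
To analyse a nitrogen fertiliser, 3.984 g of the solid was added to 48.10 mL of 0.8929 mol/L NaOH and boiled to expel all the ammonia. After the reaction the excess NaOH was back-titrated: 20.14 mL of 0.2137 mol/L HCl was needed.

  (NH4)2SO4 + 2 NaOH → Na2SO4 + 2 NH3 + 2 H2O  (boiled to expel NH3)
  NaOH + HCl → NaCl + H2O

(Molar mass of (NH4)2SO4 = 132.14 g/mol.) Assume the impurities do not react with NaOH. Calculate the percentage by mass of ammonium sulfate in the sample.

n(NaOH) added = 0.04810 × 0.8929 = 0.04295 mol
n(HCl) used in back-titration = 0.02014 × 0.2137 = 4.304 × 10^-3 mol
n(NaOH) left over = 4.304 × 10^-3 mol (1:1 ratio)
n(NaOH) consumed by analyte = 0.04295 − 4.304 × 10^-3 = 0.03864 mol
From the 1:2 ratio, n((NH4)2SO4) = 1/2 × 0.03864 = 0.01932 mol
mass of (NH4)2SO4 = 0.01932 × 132.14 = 2.553 g
% (NH4)2SO4 = 2.553 / 3.984 × 100 = 64.09 %

64.09 %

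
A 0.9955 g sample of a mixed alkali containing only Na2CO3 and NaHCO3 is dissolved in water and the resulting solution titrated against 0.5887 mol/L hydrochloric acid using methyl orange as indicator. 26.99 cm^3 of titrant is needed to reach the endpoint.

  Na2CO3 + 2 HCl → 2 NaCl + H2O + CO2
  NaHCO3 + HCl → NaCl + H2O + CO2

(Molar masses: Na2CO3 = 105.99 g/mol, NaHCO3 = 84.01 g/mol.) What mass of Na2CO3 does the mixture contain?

n(HCl) = 0.02699 × 0.5887 = 0.01589 mol
Let x = n(Na2CO3), y = n(NaHCO3).
Titrant: 2x + 1y = 0.01589;  mass: 105.99x + 84.01y = 0.9955
Solving, x = 5.471 × 10^-3 mol, y = 4.948 × 10^-3 mol
mass of Na2CO3 = 5.471 × 10^-3 × 105.99 = 0.5798 g

0.5798 g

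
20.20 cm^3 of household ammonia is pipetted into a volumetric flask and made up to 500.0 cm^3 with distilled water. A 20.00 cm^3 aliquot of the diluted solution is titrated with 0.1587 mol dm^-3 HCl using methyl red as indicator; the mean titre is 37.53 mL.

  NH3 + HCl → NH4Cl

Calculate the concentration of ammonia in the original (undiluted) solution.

7.371 mol/L

n(HCl) = 0.03753 × 0.1587 = 5.956 × 10^-3 mol
n(NH3) in the aliquot = 5.956 × 10^-3 mol (1:1 ratio)
[NH3]_dilute = 5.956 × 10^-3 / 0.02000 = 0.2978 mol/L
Dilution factor = 500.0 / 20.20 = 24.75
[NH3]_stock = 0.2978 × 24.75 = 7.371 mol/L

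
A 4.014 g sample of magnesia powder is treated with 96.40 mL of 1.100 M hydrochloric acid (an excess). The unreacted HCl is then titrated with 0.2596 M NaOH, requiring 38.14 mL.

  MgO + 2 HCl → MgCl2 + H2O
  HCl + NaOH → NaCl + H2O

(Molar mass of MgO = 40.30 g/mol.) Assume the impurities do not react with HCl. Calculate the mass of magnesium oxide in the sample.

n(HCl) added = 0.09640 × 1.100 = 0.1060 mol
n(NaOH) used in back-titration = 0.03814 × 0.2596 = 9.901 × 10^-3 mol
n(HCl) left over = 9.901 × 10^-3 mol (1:1 ratio)
n(HCl) consumed by analyte = 0.1060 − 9.901 × 10^-3 = 0.09614 mol
From the 1:2 ratio, n(MgO) = 1/2 × 0.09614 = 0.04807 mol
mass of MgO = 0.04807 × 40.30 = 1.937 g

1.937 g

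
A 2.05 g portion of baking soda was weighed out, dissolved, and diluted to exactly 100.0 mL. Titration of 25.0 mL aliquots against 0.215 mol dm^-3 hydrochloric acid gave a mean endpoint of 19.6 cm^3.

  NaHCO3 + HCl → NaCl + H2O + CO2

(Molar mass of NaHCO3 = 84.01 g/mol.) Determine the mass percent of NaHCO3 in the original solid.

69.1 %

n(HCl) per titration = 0.0196 × 0.215 = 4.21 × 10^-3 mol
n(NaHCO3) in each aliquot = 4.21 × 10^-3 mol (1:1 ratio)
n(NaHCO3) in the whole flask = 4.21 × 10^-3 × 100.0/25.0 = 0.0169 mol
mass of NaHCO3 = 0.0169 × 84.01 = 1.42 g
% NaHCO3 = 1.42 / 2.05 × 100 = 69.1 %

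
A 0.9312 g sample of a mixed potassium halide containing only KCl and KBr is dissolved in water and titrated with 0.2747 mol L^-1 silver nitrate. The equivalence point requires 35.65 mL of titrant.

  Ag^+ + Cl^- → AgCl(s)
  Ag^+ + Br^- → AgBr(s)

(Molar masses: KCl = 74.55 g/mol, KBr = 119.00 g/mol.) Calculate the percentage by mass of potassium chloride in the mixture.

42.18 %

n(AgNO3) = 0.03565 × 0.2747 = 9.793 × 10^-3 mol
Let x = n(KCl), y = n(KBr).
Titrant: 1x + 1y = 9.793 × 10^-3;  mass: 74.55x + 119.00y = 0.9312
Solving, x = 5.268 × 10^-3 mol, y = 4.525 × 10^-3 mol
mass of KCl = 5.268 × 10^-3 × 74.55 = 0.3927 g
% KCl = 0.3927 / 0.9312 × 100 = 42.18 %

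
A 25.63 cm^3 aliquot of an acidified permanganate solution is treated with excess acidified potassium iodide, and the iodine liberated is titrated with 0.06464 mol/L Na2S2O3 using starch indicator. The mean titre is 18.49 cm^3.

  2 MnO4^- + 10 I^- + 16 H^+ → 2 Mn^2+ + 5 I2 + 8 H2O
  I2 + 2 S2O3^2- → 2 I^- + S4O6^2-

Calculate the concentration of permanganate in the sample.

n(S2O3^2-) = 0.01849 × 0.06464 = 1.195 × 10^-3 mol
n(I2) = n(S2O3^2-)/2 = 5.976 × 10^-4 mol
From the 2:5 ratio, n(MnO4^-) in the aliquot = 2/5 × 5.976 × 10^-4 = 2.390 × 10^-4 mol
[MnO4^-] = 2.390 × 10^-4 / 0.02563 = 0.009327 mol/L

0.009327 mol/L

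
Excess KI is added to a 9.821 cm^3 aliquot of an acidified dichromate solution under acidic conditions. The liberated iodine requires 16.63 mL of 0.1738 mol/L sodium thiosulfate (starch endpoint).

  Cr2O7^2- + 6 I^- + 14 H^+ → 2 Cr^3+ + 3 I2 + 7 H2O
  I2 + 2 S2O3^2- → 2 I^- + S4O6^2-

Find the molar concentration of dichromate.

0.04905 mol/L

n(S2O3^2-) = 0.01663 × 0.1738 = 2.890 × 10^-3 mol
n(I2) = n(S2O3^2-)/2 = 1.445 × 10^-3 mol
From the 1:3 ratio, n(Cr2O7^2-) in the aliquot = 1/3 × 1.445 × 10^-3 = 4.817 × 10^-4 mol
[Cr2O7^2-] = 4.817 × 10^-4 / 0.009821 = 0.04905 mol/L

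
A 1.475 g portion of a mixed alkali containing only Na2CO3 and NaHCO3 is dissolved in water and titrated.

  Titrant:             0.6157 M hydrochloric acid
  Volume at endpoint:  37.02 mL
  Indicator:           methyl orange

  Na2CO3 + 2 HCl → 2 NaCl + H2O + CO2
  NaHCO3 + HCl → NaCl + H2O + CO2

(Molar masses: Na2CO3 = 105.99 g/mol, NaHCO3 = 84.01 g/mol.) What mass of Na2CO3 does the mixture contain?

0.7516 g

n(HCl) = 0.03702 × 0.6157 = 0.02279 mol
Let x = n(Na2CO3), y = n(NaHCO3).
Titrant: 2x + 1y = 0.02279;  mass: 105.99x + 84.01y = 1.475
Solving, x = 7.091 × 10^-3 mol, y = 8.611 × 10^-3 mol
mass of Na2CO3 = 7.091 × 10^-3 × 105.99 = 0.7516 g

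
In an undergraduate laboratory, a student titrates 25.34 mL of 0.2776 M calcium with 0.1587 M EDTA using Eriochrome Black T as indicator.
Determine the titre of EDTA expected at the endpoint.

Ca^2+ + EDTA^4- → [Ca(EDTA)]^2-
n(Ca2+) = 0.02534 L × 0.2776 mol/L = 7.034 × 10^-3 mol
n(EDTA) = 7.034 × 10^-3 mol (1:1 stoichiometry)
V(EDTA) = 7.034 × 10^-3 mol / 0.1587 mol/L = 0.04433 L = 44.33 mL

44.33 mL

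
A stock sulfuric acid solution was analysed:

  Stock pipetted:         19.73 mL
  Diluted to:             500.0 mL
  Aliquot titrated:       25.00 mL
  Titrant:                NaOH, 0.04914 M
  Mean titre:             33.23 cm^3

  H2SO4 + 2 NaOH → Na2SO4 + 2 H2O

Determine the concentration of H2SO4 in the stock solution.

0.8276 M

n(NaOH) = 0.03323 × 0.04914 = 1.633 × 10^-3 mol
From the 1:2 ratio, n(H2SO4) in the aliquot = 1/2 × 1.633 × 10^-3 = 8.165 × 10^-4 mol
[H2SO4]_dilute = 8.165 × 10^-4 / 0.02500 = 0.03266 mol/L
Dilution factor = 500.0 / 19.73 = 25.34
[H2SO4]_stock = 0.03266 × 25.34 = 0.8276 mol/L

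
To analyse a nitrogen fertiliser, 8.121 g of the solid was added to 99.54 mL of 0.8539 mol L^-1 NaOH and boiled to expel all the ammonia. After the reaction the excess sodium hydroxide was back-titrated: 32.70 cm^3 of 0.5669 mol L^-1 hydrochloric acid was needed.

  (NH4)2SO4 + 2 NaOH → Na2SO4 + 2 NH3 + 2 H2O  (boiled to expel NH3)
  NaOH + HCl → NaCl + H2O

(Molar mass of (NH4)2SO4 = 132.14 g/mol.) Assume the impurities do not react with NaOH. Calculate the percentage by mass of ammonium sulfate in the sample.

n(NaOH) added = 0.09954 × 0.8539 = 0.08500 mol
n(HCl) used in back-titration = 0.03270 × 0.5669 = 0.01854 mol
n(NaOH) left over = 0.01854 mol (1:1 ratio)
n(NaOH) consumed by analyte = 0.08500 − 0.01854 = 0.06646 mol
From the 1:2 ratio, n((NH4)2SO4) = 1/2 × 0.06646 = 0.03323 mol
mass of (NH4)2SO4 = 0.03323 × 132.14 = 4.391 g
% (NH4)2SO4 = 4.391 / 8.121 × 100 = 54.07 %

54.07 %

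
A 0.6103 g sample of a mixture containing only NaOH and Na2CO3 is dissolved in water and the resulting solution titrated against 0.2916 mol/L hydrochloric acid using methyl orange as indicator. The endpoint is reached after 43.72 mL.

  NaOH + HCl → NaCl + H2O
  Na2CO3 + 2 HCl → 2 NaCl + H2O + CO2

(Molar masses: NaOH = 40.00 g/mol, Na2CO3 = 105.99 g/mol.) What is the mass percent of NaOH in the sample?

n(HCl) = 0.04372 × 0.2916 = 0.01275 mol
Let x = n(NaOH), y = n(Na2CO3).
Titrant: 1x + 2y = 0.01275;  mass: 40.00x + 105.99y = 0.6103
Solving, x = 5.027 × 10^-3 mol, y = 3.861 × 10^-3 mol
mass of NaOH = 5.027 × 10^-3 × 40.00 = 0.2011 g
% NaOH = 0.2011 / 0.6103 × 100 = 32.94 %

32.94 %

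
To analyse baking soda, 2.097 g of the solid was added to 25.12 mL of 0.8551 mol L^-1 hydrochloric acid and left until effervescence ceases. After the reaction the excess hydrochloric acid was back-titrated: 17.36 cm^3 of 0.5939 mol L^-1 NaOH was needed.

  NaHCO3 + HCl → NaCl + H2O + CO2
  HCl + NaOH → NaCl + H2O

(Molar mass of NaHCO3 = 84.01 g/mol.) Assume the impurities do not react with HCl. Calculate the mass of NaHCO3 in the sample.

n(HCl) added = 0.02512 × 0.8551 = 0.02148 mol
n(NaOH) used in back-titration = 0.01736 × 0.5939 = 0.01031 mol
n(HCl) left over = 0.01031 mol (1:1 ratio)
n(HCl) consumed by analyte = 0.02148 − 0.01031 = 0.01117 mol
n(NaHCO3) = 0.01117 mol (1:1 ratio)
mass of NaHCO3 = 0.01117 × 84.01 = 0.9384 g

0.9384 g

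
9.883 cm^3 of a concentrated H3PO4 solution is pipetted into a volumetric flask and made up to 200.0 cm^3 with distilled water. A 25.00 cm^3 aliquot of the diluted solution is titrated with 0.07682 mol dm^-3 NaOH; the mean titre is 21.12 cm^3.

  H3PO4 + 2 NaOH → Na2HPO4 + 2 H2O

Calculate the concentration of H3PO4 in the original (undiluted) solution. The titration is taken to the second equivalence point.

n(NaOH) = 0.02112 × 0.07682 = 1.622 × 10^-3 mol
From the 1:2 ratio, n(H3PO4) in the aliquot = 1/2 × 1.622 × 10^-3 = 8.112 × 10^-4 mol
[H3PO4]_dilute = 8.112 × 10^-4 / 0.02500 = 0.03245 mol/L
Dilution factor = 200.0 / 9.883 = 20.24
[H3PO4]_stock = 0.03245 × 20.24 = 0.6567 mol/L

0.6567 mol/L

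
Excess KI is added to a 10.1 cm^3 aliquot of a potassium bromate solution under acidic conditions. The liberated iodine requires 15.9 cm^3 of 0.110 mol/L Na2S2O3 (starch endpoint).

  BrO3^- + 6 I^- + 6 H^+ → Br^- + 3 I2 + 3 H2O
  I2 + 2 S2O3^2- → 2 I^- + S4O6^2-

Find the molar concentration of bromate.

0.0289 mol/L

n(S2O3^2-) = 0.0159 × 0.110 = 1.75 × 10^-3 mol
n(I2) = n(S2O3^2-)/2 = 8.75 × 10^-4 mol
From the 1:3 ratio, n(BrO3^-) in the aliquot = 1/3 × 8.75 × 10^-4 = 2.92 × 10^-4 mol
[BrO3^-] = 2.92 × 10^-4 / 0.0101 = 0.0289 mol/L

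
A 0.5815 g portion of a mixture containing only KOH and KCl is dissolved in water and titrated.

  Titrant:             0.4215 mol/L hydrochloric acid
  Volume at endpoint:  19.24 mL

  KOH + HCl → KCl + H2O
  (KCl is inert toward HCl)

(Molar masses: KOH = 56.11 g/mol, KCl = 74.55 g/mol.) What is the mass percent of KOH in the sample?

n(HCl) = 0.01924 × 0.4215 = 8.110 × 10^-3 mol
Let x = n(KOH), y = n(KCl).
Titrant: 1x = 8.110 × 10^-3;  mass: 56.11x + 74.55y = 0.5815
Solving, x = 8.110 × 10^-3 mol, y = 1.696 × 10^-3 mol
mass of KOH = 8.110 × 10^-3 × 56.11 = 0.4550 g
% KOH = 0.4550 / 0.5815 × 100 = 78.25 %

78.25 %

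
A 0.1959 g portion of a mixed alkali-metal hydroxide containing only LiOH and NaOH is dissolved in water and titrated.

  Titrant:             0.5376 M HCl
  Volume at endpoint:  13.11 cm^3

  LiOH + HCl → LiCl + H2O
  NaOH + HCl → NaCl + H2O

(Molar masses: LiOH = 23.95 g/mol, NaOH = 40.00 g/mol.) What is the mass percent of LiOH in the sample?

n(HCl) = 0.01311 × 0.5376 = 7.048 × 10^-3 mol
Let x = n(LiOH), y = n(NaOH).
Titrant: 1x + 1y = 7.048 × 10^-3;  mass: 23.95x + 40.00y = 0.1959
Solving, x = 5.359 × 10^-3 mol, y = 1.689 × 10^-3 mol
mass of LiOH = 5.359 × 10^-3 × 23.95 = 0.1284 g
% LiOH = 0.1284 / 0.1959 × 100 = 65.52 %

65.52 %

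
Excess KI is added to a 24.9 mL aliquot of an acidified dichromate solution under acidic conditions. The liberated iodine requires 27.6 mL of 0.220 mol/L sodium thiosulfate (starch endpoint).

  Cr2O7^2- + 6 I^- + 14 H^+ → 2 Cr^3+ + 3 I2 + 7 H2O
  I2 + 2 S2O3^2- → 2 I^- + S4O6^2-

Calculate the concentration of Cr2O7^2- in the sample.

n(S2O3^2-) = 0.0276 × 0.220 = 6.07 × 10^-3 mol
n(I2) = n(S2O3^2-)/2 = 3.04 × 10^-3 mol
From the 1:3 ratio, n(Cr2O7^2-) in the aliquot = 1/3 × 3.04 × 10^-3 = 1.01 × 10^-3 mol
[Cr2O7^2-] = 1.01 × 10^-3 / 0.0249 = 0.0406 mol/L

0.0406 mol/L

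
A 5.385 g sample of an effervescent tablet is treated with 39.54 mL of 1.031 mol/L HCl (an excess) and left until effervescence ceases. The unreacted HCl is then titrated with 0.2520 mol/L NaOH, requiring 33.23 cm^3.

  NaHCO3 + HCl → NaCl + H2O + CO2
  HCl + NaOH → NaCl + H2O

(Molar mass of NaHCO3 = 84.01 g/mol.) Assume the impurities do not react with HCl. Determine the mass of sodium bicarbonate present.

n(HCl) added = 0.03954 × 1.031 = 0.04077 mol
n(NaOH) used in back-titration = 0.03323 × 0.2520 = 8.374 × 10^-3 mol
n(HCl) left over = 8.374 × 10^-3 mol (1:1 ratio)
n(HCl) consumed by analyte = 0.04077 − 8.374 × 10^-3 = 0.03239 mol
n(NaHCO3) = 0.03239 mol (1:1 ratio)
mass of NaHCO3 = 0.03239 × 84.01 = 2.721 g

2.721 g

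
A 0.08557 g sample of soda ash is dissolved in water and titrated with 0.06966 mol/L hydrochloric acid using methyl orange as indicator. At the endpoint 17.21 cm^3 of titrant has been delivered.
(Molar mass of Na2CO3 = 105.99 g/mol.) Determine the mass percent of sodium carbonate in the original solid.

74.25 %

Na2CO3 + 2 HCl → 2 NaCl + H2O + CO2
n(HCl) = 0.01721 L × 0.06966 mol/L = 1.199 × 10^-3 mol
From the 1:2 ratio, n(Na2CO3) = 1/2 × 1.199 × 10^-3 = 5.994 × 10^-4 mol
mass of Na2CO3 = 5.994 × 10^-4 × 105.99 g/mol = 0.06353 g
% Na2CO3 = 0.06353 / 0.08557 × 100 = 74.25 %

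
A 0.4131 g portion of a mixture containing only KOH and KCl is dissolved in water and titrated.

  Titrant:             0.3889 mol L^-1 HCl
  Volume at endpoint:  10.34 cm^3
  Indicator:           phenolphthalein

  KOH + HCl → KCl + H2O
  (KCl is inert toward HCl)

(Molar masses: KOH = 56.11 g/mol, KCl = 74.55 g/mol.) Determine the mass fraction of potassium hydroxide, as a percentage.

n(HCl) = 0.01034 × 0.3889 = 4.021 × 10^-3 mol
Let x = n(KOH), y = n(KCl).
Titrant: 1x = 4.021 × 10^-3;  mass: 56.11x + 74.55y = 0.4131
Solving, x = 4.021 × 10^-3 mol, y = 2.515 × 10^-3 mol
mass of KOH = 4.021 × 10^-3 × 56.11 = 0.2256 g
% KOH = 0.2256 / 0.4131 × 100 = 54.62 %

54.62 %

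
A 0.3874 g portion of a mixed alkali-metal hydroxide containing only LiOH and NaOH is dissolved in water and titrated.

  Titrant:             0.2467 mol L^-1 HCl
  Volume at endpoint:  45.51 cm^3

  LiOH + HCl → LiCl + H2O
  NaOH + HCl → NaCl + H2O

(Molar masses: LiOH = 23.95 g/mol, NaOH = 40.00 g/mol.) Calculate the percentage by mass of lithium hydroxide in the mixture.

23.76 %

n(HCl) = 0.04551 × 0.2467 = 0.01123 mol
Let x = n(LiOH), y = n(NaOH).
Titrant: 1x + 1y = 0.01123;  mass: 23.95x + 40.00y = 0.3874
Solving, x = 3.844 × 10^-3 mol, y = 7.384 × 10^-3 mol
mass of LiOH = 3.844 × 10^-3 × 23.95 = 0.09206 g
% LiOH = 0.09206 / 0.3874 × 100 = 23.76 %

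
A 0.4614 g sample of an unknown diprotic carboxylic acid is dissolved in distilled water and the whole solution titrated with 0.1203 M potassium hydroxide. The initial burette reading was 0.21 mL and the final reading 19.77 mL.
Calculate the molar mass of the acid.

n(KOH) = 0.01956 L × 0.1203 mol/L = 2.353 × 10^-3 mol
From the 1:2 ratio, n(H2A) = 1/2 × 2.353 × 10^-3 = 1.177 × 10^-3 mol
M = m / n = 0.4614 g / 1.177 × 10^-3 mol = 392.2 g/mol

392.2 g/mol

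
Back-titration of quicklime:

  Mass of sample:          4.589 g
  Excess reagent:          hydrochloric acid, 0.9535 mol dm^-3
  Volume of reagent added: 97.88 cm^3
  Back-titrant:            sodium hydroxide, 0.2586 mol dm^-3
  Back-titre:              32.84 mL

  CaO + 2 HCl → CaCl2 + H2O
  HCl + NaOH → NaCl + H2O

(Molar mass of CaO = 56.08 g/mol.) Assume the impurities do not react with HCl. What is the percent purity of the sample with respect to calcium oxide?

51.84 %

n(HCl) added = 0.09788 × 0.9535 = 0.09333 mol
n(NaOH) used in back-titration = 0.03284 × 0.2586 = 8.492 × 10^-3 mol
n(HCl) left over = 8.492 × 10^-3 mol (1:1 ratio)
n(HCl) consumed by analyte = 0.09333 − 8.492 × 10^-3 = 0.08484 mol
From the 1:2 ratio, n(CaO) = 1/2 × 0.08484 = 0.04242 mol
mass of CaO = 0.04242 × 56.08 = 2.379 g
% CaO = 2.379 / 4.589 × 100 = 51.84 %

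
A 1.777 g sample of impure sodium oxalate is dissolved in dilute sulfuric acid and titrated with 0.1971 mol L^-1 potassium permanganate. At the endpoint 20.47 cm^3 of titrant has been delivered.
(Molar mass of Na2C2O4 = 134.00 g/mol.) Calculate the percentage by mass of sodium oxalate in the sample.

76.06 %

2 MnO4^- + 5 C2O4^2- + 16 H^+ → 2 Mn^2+ + 10 CO2 + 8 H2O
n(KMnO4) = 0.02047 L × 0.1971 mol/L = 4.035 × 10^-3 mol
From the 5:2 ratio, n(Na2C2O4) = 5/2 × 4.035 × 10^-3 = 0.01009 mol
mass of Na2C2O4 = 0.01009 × 134.00 g/mol = 1.352 g
% Na2C2O4 = 1.352 / 1.777 × 100 = 76.06 %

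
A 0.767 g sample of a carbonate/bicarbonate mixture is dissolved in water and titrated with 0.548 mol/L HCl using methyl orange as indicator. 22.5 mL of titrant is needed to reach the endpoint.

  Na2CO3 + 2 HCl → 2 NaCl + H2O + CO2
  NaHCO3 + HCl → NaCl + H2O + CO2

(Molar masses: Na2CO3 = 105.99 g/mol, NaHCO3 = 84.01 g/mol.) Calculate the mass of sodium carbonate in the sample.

n(HCl) = 0.0225 × 0.548 = 0.0123 mol
Let x = n(Na2CO3), y = n(NaHCO3).
Titrant: 2x + 1y = 0.0123;  mass: 105.99x + 84.01y = 0.767
Solving, x = 4.33 × 10^-3 mol, y = 3.66 × 10^-3 mol
mass of Na2CO3 = 4.33 × 10^-3 × 105.99 = 0.459 g

0.459 g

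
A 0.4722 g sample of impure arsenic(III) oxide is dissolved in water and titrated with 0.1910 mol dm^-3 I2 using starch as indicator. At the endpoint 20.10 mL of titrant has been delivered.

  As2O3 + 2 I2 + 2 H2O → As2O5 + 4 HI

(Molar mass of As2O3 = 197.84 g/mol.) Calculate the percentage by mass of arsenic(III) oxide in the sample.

80.42 %

n(I2) = 0.02010 L × 0.1910 mol/L = 3.839 × 10^-3 mol
From the 1:2 ratio, n(As2O3) = 1/2 × 3.839 × 10^-3 = 1.920 × 10^-3 mol
mass of As2O3 = 1.920 × 10^-3 × 197.84 g/mol = 0.3798 g
% As2O3 = 0.3798 / 0.4722 × 100 = 80.42 %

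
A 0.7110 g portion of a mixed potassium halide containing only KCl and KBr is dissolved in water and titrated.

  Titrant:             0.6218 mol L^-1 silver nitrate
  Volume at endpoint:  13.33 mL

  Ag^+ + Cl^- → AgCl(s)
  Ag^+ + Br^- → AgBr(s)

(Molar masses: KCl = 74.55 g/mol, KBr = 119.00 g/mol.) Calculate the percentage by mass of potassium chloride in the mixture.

n(AgNO3) = 0.01333 × 0.6218 = 8.289 × 10^-3 mol
Let x = n(KCl), y = n(KBr).
Titrant: 1x + 1y = 8.289 × 10^-3;  mass: 74.55x + 119.00y = 0.7110
Solving, x = 6.194 × 10^-3 mol, y = 2.094 × 10^-3 mol
mass of KCl = 6.194 × 10^-3 × 74.55 = 0.4618 g
% KCl = 0.4618 / 0.7110 × 100 = 64.95 %

64.95 %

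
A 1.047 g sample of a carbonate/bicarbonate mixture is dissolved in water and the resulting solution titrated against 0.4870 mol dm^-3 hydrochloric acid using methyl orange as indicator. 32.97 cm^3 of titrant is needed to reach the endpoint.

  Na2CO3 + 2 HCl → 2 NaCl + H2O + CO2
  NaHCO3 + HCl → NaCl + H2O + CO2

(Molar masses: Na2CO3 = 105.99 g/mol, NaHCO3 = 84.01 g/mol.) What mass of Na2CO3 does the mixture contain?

0.5158 g

n(HCl) = 0.03297 × 0.4870 = 0.01606 mol
Let x = n(Na2CO3), y = n(NaHCO3).
Titrant: 2x + 1y = 0.01606;  mass: 105.99x + 84.01y = 1.047
Solving, x = 4.867 × 10^-3 mol, y = 6.322 × 10^-3 mol
mass of Na2CO3 = 4.867 × 10^-3 × 105.99 = 0.5158 g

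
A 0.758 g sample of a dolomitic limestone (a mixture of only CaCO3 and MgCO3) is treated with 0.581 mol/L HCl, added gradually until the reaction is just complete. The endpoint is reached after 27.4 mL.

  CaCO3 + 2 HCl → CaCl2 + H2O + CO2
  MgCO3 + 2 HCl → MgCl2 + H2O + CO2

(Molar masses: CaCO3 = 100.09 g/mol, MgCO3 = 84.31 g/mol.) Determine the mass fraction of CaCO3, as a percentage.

n(HCl) = 0.0274 × 0.581 = 0.0159 mol
Let x = n(CaCO3), y = n(MgCO3).
Titrant: 2x + 2y = 0.0159;  mass: 100.09x + 84.31y = 0.758
Solving, x = 5.51 × 10^-3 mol, y = 2.45 × 10^-3 mol
mass of CaCO3 = 5.51 × 10^-3 × 100.09 = 0.551 g
% CaCO3 = 0.551 / 0.758 × 100 = 72.7 %

72.7 %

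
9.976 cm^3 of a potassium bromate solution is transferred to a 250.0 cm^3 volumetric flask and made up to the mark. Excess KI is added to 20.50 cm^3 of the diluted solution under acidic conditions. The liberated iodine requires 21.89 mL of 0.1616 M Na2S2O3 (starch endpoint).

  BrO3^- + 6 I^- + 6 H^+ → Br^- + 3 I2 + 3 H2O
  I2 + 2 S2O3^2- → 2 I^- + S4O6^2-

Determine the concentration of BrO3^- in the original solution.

0.7207 M

n(S2O3^2-) = 0.02189 × 0.1616 = 3.537 × 10^-3 mol
n(I2) = n(S2O3^2-)/2 = 1.769 × 10^-3 mol
From the 1:3 ratio, n(BrO3^-) in the aliquot = 1/3 × 1.769 × 10^-3 = 5.896 × 10^-4 mol
[BrO3^-]_dilute = 5.896 × 10^-4 / 0.02050 = 0.02876 mol/L
[BrO3^-]_original = 0.02876 × 250.0/9.976 = 0.7207 mol/L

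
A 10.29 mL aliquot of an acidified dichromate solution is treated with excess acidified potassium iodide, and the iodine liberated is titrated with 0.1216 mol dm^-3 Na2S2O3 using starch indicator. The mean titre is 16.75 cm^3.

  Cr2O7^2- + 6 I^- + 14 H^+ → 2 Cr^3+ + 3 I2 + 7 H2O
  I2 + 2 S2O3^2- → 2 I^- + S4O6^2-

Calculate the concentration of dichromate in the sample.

n(S2O3^2-) = 0.01675 × 0.1216 = 2.037 × 10^-3 mol
n(I2) = n(S2O3^2-)/2 = 1.018 × 10^-3 mol
From the 1:3 ratio, n(Cr2O7^2-) in the aliquot = 1/3 × 1.018 × 10^-3 = 3.395 × 10^-4 mol
[Cr2O7^2-] = 3.395 × 10^-4 / 0.01029 = 0.03299 mol/L

0.03299 mol/L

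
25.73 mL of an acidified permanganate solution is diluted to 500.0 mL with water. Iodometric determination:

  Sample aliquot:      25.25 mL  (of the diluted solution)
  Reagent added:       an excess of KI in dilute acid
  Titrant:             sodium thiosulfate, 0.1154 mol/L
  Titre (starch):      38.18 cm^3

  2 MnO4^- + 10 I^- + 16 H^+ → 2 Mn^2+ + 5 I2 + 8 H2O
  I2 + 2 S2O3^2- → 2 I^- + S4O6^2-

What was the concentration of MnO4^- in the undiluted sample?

n(S2O3^2-) = 0.03818 × 0.1154 = 4.406 × 10^-3 mol
n(I2) = n(S2O3^2-)/2 = 2.203 × 10^-3 mol
From the 2:5 ratio, n(MnO4^-) in the aliquot = 2/5 × 2.203 × 10^-3 = 8.812 × 10^-4 mol
[MnO4^-]_dilute = 8.812 × 10^-4 / 0.02525 = 0.03490 mol/L
[MnO4^-]_original = 0.03490 × 500.0/25.73 = 0.6782 mol/L

0.6782 mol/L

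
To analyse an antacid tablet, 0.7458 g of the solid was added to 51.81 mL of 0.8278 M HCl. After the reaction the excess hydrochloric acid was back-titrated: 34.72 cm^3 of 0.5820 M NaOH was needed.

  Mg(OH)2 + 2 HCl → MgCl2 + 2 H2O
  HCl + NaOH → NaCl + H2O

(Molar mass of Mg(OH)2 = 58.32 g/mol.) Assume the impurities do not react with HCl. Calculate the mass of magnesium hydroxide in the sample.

n(HCl) added = 0.05181 × 0.8278 = 0.04289 mol
n(NaOH) used in back-titration = 0.03472 × 0.5820 = 0.02021 mol
n(HCl) left over = 0.02021 mol (1:1 ratio)
n(HCl) consumed by analyte = 0.04289 − 0.02021 = 0.02268 mol
From the 1:2 ratio, n(Mg(OH)2) = 1/2 × 0.02268 = 0.01134 mol
mass of Mg(OH)2 = 0.01134 × 58.32 = 0.6614 g

0.6614 g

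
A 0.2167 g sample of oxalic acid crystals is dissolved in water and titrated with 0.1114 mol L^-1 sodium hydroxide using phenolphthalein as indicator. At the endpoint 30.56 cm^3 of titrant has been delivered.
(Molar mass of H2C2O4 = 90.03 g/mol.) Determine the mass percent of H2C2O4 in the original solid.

70.72 %

H2C2O4 + 2 NaOH → Na2C2O4 + 2 H2O
n(NaOH) = 0.03056 L × 0.1114 mol/L = 3.404 × 10^-3 mol
From the 1:2 ratio, n(H2C2O4) = 1/2 × 3.404 × 10^-3 = 1.702 × 10^-3 mol
mass of H2C2O4 = 1.702 × 10^-3 × 90.03 g/mol = 0.1532 g
% H2C2O4 = 0.1532 / 0.2167 × 100 = 70.72 %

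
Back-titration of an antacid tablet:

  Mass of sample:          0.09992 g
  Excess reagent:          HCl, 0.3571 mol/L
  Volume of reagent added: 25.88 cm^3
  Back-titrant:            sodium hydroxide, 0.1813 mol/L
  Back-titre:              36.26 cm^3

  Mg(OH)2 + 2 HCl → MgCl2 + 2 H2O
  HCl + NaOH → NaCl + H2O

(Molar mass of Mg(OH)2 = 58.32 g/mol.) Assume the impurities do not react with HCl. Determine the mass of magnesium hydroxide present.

n(HCl) added = 0.02588 × 0.3571 = 9.242 × 10^-3 mol
n(NaOH) used in back-titration = 0.03626 × 0.1813 = 6.574 × 10^-3 mol
n(HCl) left over = 6.574 × 10^-3 mol (1:1 ratio)
n(HCl) consumed by analyte = 9.242 × 10^-3 − 6.574 × 10^-3 = 2.668 × 10^-3 mol
From the 1:2 ratio, n(Mg(OH)2) = 1/2 × 2.668 × 10^-3 = 1.334 × 10^-3 mol
mass of Mg(OH)2 = 1.334 × 10^-3 × 58.32 = 0.07779 g

0.07779 g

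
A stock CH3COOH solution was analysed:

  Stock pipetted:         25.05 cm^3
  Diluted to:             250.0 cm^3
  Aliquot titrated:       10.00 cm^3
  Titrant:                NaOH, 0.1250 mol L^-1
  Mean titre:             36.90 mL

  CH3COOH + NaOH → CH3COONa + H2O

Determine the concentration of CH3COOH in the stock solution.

4.603 mol/L

n(NaOH) = 0.03690 × 0.1250 = 4.612 × 10^-3 mol
n(CH3COOH) in the aliquot = 4.612 × 10^-3 mol (1:1 ratio)
[CH3COOH]_dilute = 4.612 × 10^-3 / 0.01000 = 0.4612 mol/L
Dilution factor = 250.0 / 25.05 = 9.980
[CH3COOH]_stock = 0.4612 × 9.980 = 4.603 mol/L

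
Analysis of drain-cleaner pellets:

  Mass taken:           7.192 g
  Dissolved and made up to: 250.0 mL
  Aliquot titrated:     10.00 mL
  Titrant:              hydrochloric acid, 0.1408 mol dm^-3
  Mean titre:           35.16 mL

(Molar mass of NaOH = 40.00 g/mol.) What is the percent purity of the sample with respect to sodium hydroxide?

NaOH + HCl → NaCl + H2O
n(HCl) per titration = 0.03516 × 0.1408 = 4.951 × 10^-3 mol
n(NaOH) in each aliquot = 4.951 × 10^-3 mol (1:1 ratio)
n(NaOH) in the whole flask = 4.951 × 10^-3 × 250.0/10.00 = 0.1238 mol
mass of NaOH = 0.1238 × 40.00 = 4.951 g
% NaOH = 4.951 / 7.192 × 100 = 68.83 %

68.83 %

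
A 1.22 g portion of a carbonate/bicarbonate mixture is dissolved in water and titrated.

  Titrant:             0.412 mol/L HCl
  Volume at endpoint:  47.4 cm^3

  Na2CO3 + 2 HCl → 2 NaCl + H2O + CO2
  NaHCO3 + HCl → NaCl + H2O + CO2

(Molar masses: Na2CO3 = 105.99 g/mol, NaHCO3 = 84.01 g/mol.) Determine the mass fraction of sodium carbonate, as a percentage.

58.9 %

n(HCl) = 0.0474 × 0.412 = 0.0195 mol
Let x = n(Na2CO3), y = n(NaHCO3).
Titrant: 2x + 1y = 0.0195;  mass: 105.99x + 84.01y = 1.22
Solving, x = 6.78 × 10^-3 mol, y = 5.97 × 10^-3 mol
mass of Na2CO3 = 6.78 × 10^-3 × 105.99 = 0.719 g
% Na2CO3 = 0.719 / 1.22 × 100 = 58.9 %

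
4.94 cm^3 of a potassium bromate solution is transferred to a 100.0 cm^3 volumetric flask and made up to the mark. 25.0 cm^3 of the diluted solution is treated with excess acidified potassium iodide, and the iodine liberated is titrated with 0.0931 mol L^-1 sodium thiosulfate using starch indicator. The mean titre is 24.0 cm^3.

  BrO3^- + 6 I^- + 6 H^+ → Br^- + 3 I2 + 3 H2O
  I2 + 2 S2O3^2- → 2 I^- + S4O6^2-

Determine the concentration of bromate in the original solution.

0.302 mol/L

n(S2O3^2-) = 0.0240 × 0.0931 = 2.23 × 10^-3 mol
n(I2) = n(S2O3^2-)/2 = 1.12 × 10^-3 mol
From the 1:3 ratio, n(BrO3^-) in the aliquot = 1/3 × 1.12 × 10^-3 = 3.72 × 10^-4 mol
[BrO3^-]_dilute = 3.72 × 10^-4 / 0.0250 = 0.0149 mol/L
[BrO3^-]_original = 0.0149 × 100.0/4.94 = 0.302 mol/L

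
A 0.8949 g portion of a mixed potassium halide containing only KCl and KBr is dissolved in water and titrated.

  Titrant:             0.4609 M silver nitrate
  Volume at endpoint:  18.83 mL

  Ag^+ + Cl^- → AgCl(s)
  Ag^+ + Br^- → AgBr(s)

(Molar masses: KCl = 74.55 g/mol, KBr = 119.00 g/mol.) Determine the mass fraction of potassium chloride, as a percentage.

25.84 %

n(AgNO3) = 0.01883 × 0.4609 = 8.679 × 10^-3 mol
Let x = n(KCl), y = n(KBr).
Titrant: 1x + 1y = 8.679 × 10^-3;  mass: 74.55x + 119.00y = 0.8949
Solving, x = 3.102 × 10^-3 mol, y = 5.577 × 10^-3 mol
mass of KCl = 3.102 × 10^-3 × 74.55 = 0.2312 g
% KCl = 0.2312 / 0.8949 × 100 = 25.84 %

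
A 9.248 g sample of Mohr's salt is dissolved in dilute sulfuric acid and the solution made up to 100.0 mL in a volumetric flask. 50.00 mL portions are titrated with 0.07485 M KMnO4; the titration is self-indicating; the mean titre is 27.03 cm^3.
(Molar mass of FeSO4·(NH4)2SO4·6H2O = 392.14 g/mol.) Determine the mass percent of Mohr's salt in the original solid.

MnO4^- + 5 Fe^2+ + 8 H^+ → Mn^2+ + 5 Fe^3+ + 4 H2O
n(KMnO4) per titration = 0.02703 × 0.07485 = 2.023 × 10^-3 mol
From the 5:1 ratio, n(FeSO4·(NH4)2SO4·6H2O) in each aliquot = 5/1 × 2.023 × 10^-3 = 0.01012 mol
n(FeSO4·(NH4)2SO4·6H2O) in the whole flask = 0.01012 × 100.0/50.00 = 0.02023 mol
mass of FeSO4·(NH4)2SO4·6H2O = 0.02023 × 392.14 = 7.934 g
% FeSO4·(NH4)2SO4·6H2O = 7.934 / 9.248 × 100 = 85.79 %

85.79 %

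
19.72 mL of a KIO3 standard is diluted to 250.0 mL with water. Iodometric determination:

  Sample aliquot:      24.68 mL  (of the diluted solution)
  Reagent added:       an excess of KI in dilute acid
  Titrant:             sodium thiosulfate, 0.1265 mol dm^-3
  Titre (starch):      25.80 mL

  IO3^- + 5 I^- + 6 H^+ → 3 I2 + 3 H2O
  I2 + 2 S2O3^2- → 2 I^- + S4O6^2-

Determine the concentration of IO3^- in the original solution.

0.2794 mol/L

n(S2O3^2-) = 0.02580 × 0.1265 = 3.264 × 10^-3 mol
n(I2) = n(S2O3^2-)/2 = 1.632 × 10^-3 mol
From the 1:3 ratio, n(IO3^-) in the aliquot = 1/3 × 1.632 × 10^-3 = 5.439 × 10^-4 mol
[IO3^-]_dilute = 5.439 × 10^-4 / 0.02468 = 0.02204 mol/L
[IO3^-]_original = 0.02204 × 250.0/19.72 = 0.2794 mol/L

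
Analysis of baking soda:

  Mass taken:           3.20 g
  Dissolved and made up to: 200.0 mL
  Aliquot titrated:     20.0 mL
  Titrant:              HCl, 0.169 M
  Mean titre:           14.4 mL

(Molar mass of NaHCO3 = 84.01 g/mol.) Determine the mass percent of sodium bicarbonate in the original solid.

NaHCO3 + HCl → NaCl + H2O + CO2
n(HCl) per titration = 0.0144 × 0.169 = 2.43 × 10^-3 mol
n(NaHCO3) in each aliquot = 2.43 × 10^-3 mol (1:1 ratio)
n(NaHCO3) in the whole flask = 2.43 × 10^-3 × 200.0/20.0 = 0.0243 mol
mass of NaHCO3 = 0.0243 × 84.01 = 2.04 g
% NaHCO3 = 2.04 / 3.20 × 100 = 63.9 %

63.9 %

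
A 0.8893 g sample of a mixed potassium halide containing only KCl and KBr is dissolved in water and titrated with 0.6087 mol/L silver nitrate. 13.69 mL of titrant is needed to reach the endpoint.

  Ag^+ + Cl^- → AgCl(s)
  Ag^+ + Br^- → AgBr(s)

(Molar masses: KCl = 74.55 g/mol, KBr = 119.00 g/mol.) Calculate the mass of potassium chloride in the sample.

0.1716 g

n(AgNO3) = 0.01369 × 0.6087 = 8.333 × 10^-3 mol
Let x = n(KCl), y = n(KBr).
Titrant: 1x + 1y = 8.333 × 10^-3;  mass: 74.55x + 119.00y = 0.8893
Solving, x = 2.302 × 10^-3 mol, y = 6.031 × 10^-3 mol
mass of KCl = 2.302 × 10^-3 × 74.55 = 0.1716 g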